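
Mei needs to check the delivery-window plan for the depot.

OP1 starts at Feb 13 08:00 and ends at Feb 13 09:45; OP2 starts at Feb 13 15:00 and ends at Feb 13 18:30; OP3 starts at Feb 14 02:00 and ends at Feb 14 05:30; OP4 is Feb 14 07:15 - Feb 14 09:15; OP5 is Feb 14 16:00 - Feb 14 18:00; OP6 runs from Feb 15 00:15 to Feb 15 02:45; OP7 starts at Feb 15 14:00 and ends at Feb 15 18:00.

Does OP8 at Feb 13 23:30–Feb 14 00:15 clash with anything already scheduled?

No — it doesn't clash with anything

OP1: ends Feb 13 09:45 at or before OP8 starts Feb 13 23:30 → clear.
OP2: ends Feb 13 18:30 at or before OP8 starts Feb 13 23:30 → clear.
OP3: starts Feb 14 02:00 at or after OP8 ends Feb 14 00:15 → clear.
OP4: starts Feb 14 07:15 at or after OP8 ends Feb 14 00:15 → clear.
OP5: starts Feb 14 16:00 at or after OP8 ends Feb 14 00:15 → clear.
OP6: starts Feb 15 00:15 at or after OP8 ends Feb 14 00:15 → clear.
OP7: starts Feb 15 14:00 at or after OP8 ends Feb 14 00:15 → clear.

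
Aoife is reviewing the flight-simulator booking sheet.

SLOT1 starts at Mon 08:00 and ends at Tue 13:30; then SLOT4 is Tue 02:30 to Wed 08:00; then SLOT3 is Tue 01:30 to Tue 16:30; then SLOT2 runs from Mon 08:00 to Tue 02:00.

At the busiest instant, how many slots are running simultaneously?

Sweep the timeline, counting +1 at each start and −1 at each end (ends before starts at a tie):
Mon 08:00 start SLOT1 → 1
Mon 08:00 start SLOT2 → 2
Tue 01:30 start SLOT3 → 3
Tue 02:00 end SLOT2 → 2
Tue 02:30 start SLOT4 → 3
Tue 13:30 end SLOT1 → 2
Tue 16:30 end SLOT3 → 1
Wed 08:00 end SLOT4 → 0
Peak is 3, at Tue 01:30 (SLOT1, SLOT2, SLOT3).

3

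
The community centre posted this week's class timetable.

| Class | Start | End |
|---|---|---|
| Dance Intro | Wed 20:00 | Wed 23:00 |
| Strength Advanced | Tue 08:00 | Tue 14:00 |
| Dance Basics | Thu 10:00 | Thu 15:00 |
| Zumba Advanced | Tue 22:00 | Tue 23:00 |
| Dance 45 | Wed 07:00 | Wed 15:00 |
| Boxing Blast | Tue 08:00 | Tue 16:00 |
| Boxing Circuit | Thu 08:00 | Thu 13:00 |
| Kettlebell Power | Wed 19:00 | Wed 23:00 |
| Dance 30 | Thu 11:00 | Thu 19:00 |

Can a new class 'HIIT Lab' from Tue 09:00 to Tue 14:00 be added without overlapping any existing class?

No — it overlaps Boxing Blast, Strength Advanced

Strength Advanced: starts Tue 08:00 before HIIT Lab ends Tue 14:00, and ends Tue 14:00 after HIIT Lab starts Tue 09:00 → overlap.
Boxing Blast: starts Tue 08:00 before HIIT Lab ends Tue 14:00, and ends Tue 16:00 after HIIT Lab starts Tue 09:00 → overlap.
Zumba Advanced: starts Tue 22:00 at or after HIIT Lab ends Tue 14:00 → clear.
Dance 45: starts Wed 07:00 at or after HIIT Lab ends Tue 14:00 → clear.
Kettlebell Power: starts Wed 19:00 at or after HIIT Lab ends Tue 14:00 → clear.
Dance Intro: starts Wed 20:00 at or after HIIT Lab ends Tue 14:00 → clear.
Boxing Circuit: starts Thu 08:00 at or after HIIT Lab ends Tue 14:00 → clear.
Dance Basics: starts Thu 10:00 at or after HIIT Lab ends Tue 14:00 → clear.
Dance 30: starts Thu 11:00 at or after HIIT Lab ends Tue 14:00 → clear.
HIIT Lab overlaps Strength Advanced, Boxing Blast.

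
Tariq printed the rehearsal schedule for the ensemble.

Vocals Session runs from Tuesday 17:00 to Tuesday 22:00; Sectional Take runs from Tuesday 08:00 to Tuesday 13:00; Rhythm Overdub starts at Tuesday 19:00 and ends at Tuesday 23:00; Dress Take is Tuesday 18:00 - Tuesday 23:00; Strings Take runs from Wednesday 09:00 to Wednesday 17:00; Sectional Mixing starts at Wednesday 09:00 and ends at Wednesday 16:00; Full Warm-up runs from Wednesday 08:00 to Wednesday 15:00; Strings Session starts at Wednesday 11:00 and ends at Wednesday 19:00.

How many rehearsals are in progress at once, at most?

Walk through starts and ends in time order (an end at T is processed before a start at T):
Tuesday 08:00 start Sectional Take → 1
Tuesday 13:00 end Sectional Take → 0
Tuesday 17:00 start Vocals Session → 1
Tuesday 18:00 start Dress Take → 2
Tuesday 19:00 start Rhythm Overdub → 3
Tuesday 22:00 end Vocals Session → 2
Tuesday 23:00 end Dress Take → 1
Tuesday 23:00 end Rhythm Overdub → 0
Wednesday 08:00 start Full Warm-up → 1
Wednesday 09:00 start Sectional Mixing → 2
Wednesday 09:00 start Strings Take → 3
Wednesday 11:00 start Strings Session → 4
Wednesday 15:00 end Full Warm-up → 3
Wednesday 16:00 end Sectional Mixing → 2
Wednesday 17:00 end Strings Take → 1
Wednesday 19:00 end Strings Session → 0
Peak is 4, at Wednesday 11:00 (Full Warm-up, Sectional Mixing, Strings Session, Strings Take).

4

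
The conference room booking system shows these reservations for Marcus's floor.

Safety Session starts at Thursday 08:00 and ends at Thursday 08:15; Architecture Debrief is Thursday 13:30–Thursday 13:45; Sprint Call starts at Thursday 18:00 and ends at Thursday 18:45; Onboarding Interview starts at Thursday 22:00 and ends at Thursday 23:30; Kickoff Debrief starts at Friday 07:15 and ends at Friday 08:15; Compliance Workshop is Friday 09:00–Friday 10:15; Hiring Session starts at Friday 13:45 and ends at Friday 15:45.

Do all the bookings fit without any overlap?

Sorted by start: Safety Session, Architecture Debrief, Sprint Call, Onboarding Interview, Kickoff Debrief, Compliance Workshop, Hiring Session.
Architecture Debrief starts after Safety Session ends; Safety Session is clear from here.
Sprint Call starts after Architecture Debrief ends; Architecture Debrief is clear from here.
Onboarding Interview starts after Sprint Call ends; Sprint Call is clear from here.
Kickoff Debrief starts after Onboarding Interview ends; Onboarding Interview is clear from here.
Compliance Workshop starts after Kickoff Debrief ends; Kickoff Debrief is clear from here.
Hiring Session starts after Compliance Workshop ends.
Every pair is clear; the schedule has no overlaps.

Yes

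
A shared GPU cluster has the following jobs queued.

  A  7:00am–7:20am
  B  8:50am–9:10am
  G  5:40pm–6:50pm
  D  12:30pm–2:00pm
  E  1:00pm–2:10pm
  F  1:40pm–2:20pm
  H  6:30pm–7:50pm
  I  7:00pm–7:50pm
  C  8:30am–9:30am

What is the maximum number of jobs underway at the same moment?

3

Sweep the timeline, counting +1 at each start and −1 at each end (ends before starts at a tie):
7:00am start A → 1
7:20am end A → 0
8:30am start C → 1
8:50am start B → 2
9:10am end B → 1
9:30am end C → 0
12:30pm start D → 1
1:00pm start E → 2
1:40pm start F → 3
2:00pm end D → 2
2:10pm end E → 1
2:20pm end F → 0
5:40pm start G → 1
6:30pm start H → 2
6:50pm end G → 1
7:00pm start I → 2
7:50pm end H → 1
7:50pm end I → 0
Peak is 3, at 1:40pm (D, E, F).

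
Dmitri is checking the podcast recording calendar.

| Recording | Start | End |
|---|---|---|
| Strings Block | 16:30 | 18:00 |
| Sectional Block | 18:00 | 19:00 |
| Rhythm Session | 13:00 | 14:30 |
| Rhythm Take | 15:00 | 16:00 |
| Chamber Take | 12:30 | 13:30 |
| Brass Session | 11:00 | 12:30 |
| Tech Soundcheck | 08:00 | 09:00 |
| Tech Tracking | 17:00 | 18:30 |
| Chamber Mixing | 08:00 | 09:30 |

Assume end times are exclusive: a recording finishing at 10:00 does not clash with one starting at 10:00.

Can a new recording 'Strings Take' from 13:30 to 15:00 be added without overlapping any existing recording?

No — it overlaps Rhythm Session

Tech Soundcheck: ends 09:00 at or before Strings Take starts 13:30 → clear.
Chamber Mixing: ends 09:30 at or before Strings Take starts 13:30 → clear.
Brass Session: ends 12:30 at or before Strings Take starts 13:30 → clear.
Chamber Take: ends 13:30 at or before Strings Take starts 13:30 → clear.
Rhythm Session: starts 13:00 before Strings Take ends 15:00, and ends 14:30 after Strings Take starts 13:30 → overlap.
Rhythm Take: starts 15:00 at or after Strings Take ends 15:00 → clear.
Strings Block: starts 16:30 at or after Strings Take ends 15:00 → clear.
Tech Tracking: starts 17:00 at or after Strings Take ends 15:00 → clear.
Sectional Block: starts 18:00 at or after Strings Take ends 15:00 → clear.
Strings Take overlaps Rhythm Session.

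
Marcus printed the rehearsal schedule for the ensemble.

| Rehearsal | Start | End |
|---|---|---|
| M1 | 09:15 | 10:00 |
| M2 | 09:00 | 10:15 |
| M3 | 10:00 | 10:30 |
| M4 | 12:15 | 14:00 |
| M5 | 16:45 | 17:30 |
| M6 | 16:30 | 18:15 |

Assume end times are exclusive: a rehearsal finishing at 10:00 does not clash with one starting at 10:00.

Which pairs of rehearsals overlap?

M1 & M2, M2 & M3, M5 & M6

Two intervals overlap when each starts before the other ends.
Sorted by start: M2, M1, M3, M4, M6, M5.
M1 starts before M2 ends → M2 and M1 overlap.
M3 starts before M2 ends → M2 and M3 overlap.
M4 starts after M2 ends, so M2 has no further overlaps.
M3 starts exactly when M1 ends (back-to-back, no overlap), so M1 has no further overlaps.
M4 starts after M3 ends, so M3 has no further overlaps.
M6 starts after M4 ends, so M4 has no further overlaps.
M5 starts before M6 ends → M6 and M5 overlap.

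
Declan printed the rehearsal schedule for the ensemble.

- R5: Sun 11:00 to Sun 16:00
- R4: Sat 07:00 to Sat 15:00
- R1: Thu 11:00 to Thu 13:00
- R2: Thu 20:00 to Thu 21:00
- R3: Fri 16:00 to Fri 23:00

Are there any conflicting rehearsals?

No

Sorted by start: R1, R2, R3, R4, R5.
R2 starts after R1 ends, so nothing later overlaps R1 either.
R3 starts after R2 ends, so nothing later overlaps R2 either.
R4 starts after R3 ends, so nothing later overlaps R3 either.
R5 starts after R4 ends.
Every pair is clear; the schedule has no overlaps.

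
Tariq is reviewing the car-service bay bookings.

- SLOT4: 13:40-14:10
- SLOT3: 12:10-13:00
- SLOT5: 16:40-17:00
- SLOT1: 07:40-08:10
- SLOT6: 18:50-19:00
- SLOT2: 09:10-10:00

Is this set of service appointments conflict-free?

Yes

Sorted by start: SLOT1, SLOT2, SLOT3, SLOT4, SLOT5, SLOT6.
SLOT2 starts after SLOT1 ends, so nothing later overlaps SLOT1 either.
SLOT3 starts after SLOT2 ends, so nothing later overlaps SLOT2 either.
SLOT4 starts after SLOT3 ends, so nothing later overlaps SLOT3 either.
SLOT5 starts after SLOT4 ends, so nothing later overlaps SLOT4 either.
SLOT6 starts after SLOT5 ends.
Every pair is clear; the schedule has no overlaps.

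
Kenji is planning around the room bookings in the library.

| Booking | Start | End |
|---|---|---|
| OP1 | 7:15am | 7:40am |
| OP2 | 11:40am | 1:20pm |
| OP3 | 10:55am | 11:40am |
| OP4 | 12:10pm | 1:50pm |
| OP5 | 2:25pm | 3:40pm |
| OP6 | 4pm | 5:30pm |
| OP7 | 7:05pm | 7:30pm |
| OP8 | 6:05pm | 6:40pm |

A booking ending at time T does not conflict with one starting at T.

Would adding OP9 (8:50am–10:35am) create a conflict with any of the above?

OP1: ends 7:40am at or before OP9 starts 8:50am → clear.
OP3: starts 10:55am at or after OP9 ends 10:35am → clear.
OP2: starts 11:40am at or after OP9 ends 10:35am → clear.
OP4: starts 12:10pm at or after OP9 ends 10:35am → clear.
OP5: starts 2:25pm at or after OP9 ends 10:35am → clear.
OP6: starts 4pm at or after OP9 ends 10:35am → clear.
OP8: starts 6:05pm at or after OP9 ends 10:35am → clear.
OP7: starts 7:05pm at or after OP9 ends 10:35am → clear.

No — it doesn't clash with anything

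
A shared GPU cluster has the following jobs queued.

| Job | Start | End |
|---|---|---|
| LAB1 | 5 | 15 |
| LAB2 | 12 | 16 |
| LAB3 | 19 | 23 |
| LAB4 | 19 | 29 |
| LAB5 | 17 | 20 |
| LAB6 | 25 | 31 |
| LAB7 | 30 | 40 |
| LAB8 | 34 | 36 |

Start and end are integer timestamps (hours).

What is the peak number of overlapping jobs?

Sort all start/end points and keep a running count:
5 start LAB1 → 1
12 start LAB2 → 2
15 end LAB1 → 1
16 end LAB2 → 0
17 start LAB5 → 1
19 start LAB3 → 2
19 start LAB4 → 3
20 end LAB5 → 2
23 end LAB3 → 1
25 start LAB6 → 2
29 end LAB4 → 1
30 start LAB7 → 2
31 end LAB6 → 1
34 start LAB8 → 2
36 end LAB8 → 1
40 end LAB7 → 0
Peak is 3, at 19 (LAB3, LAB4, LAB5).

3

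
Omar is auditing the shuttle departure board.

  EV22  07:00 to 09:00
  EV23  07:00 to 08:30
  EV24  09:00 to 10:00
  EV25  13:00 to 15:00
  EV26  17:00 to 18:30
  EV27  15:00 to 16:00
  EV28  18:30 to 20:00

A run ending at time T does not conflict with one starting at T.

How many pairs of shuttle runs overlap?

Check each pair: they overlap iff neither finishes before the other starts.
Sorted by start: EV22, EV23, EV24, EV25, EV27, EV26, EV28.
EV23 starts before EV22 ends → EV22 and EV23 overlap.
EV24 starts exactly when EV22 ends (back-to-back, no overlap) — done with EV22.
EV24 starts after EV23 ends — done with EV23.
EV25 starts after EV24 ends — done with EV24.
EV27 starts exactly when EV25 ends (back-to-back, no overlap) — done with EV25.
EV26 starts after EV27 ends — done with EV27.
EV28 starts exactly when EV26 ends (back-to-back, no overlap).
Overlapping pairs: EV22 & EV23 — 1 in total.

1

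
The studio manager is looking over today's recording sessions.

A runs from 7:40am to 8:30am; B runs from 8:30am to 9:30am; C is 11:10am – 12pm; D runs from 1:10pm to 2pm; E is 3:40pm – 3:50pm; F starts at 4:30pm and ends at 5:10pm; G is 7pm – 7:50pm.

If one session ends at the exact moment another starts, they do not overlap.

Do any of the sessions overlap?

Check each pair: they overlap iff neither finishes before the other starts.
Sorted by start: A, B, C, D, E, F, G.
B starts exactly when A ends (back-to-back, no overlap), so A has no further overlaps.
C starts after B ends, so B has no further overlaps.
D starts after C ends, so C has no further overlaps.
E starts after D ends, so D has no further overlaps.
F starts after E ends, so E has no further overlaps.
G starts after F ends.
Every pair is clear; the schedule has no overlaps.

No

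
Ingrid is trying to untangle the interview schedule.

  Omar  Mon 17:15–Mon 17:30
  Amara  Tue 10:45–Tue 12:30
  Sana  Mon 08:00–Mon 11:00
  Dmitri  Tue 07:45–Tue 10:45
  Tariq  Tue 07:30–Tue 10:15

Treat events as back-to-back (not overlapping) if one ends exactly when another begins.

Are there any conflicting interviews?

Yes

Two intervals overlap when each starts before the other ends.
Sorted by start: Sana, Omar, Tariq, Dmitri, Amara.
Omar starts after Sana ends — done with Sana.
Tariq starts after Omar ends — done with Omar.
Dmitri starts before Tariq ends → Tariq and Dmitri overlap.
That's a conflict, so the schedule is not conflict-free.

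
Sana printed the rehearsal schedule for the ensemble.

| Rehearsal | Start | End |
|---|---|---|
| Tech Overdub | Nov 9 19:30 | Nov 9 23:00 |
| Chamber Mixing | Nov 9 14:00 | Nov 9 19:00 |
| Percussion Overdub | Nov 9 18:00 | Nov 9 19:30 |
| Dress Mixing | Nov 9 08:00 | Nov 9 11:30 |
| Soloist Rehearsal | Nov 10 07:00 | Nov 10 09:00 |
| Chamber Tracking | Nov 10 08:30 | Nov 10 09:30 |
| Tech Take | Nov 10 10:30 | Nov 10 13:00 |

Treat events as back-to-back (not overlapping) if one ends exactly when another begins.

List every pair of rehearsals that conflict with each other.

Two intervals overlap when each starts before the other ends.
Sorted by start: Dress Mixing, Chamber Mixing, Percussion Overdub, Tech Overdub, Soloist Rehearsal, Chamber Tracking, Tech Take.
Chamber Mixing starts after Dress Mixing ends; Dress Mixing is clear from here.
Percussion Overdub starts before Chamber Mixing ends → Chamber Mixing and Percussion Overdub overlap.
Tech Overdub starts after Chamber Mixing ends; Chamber Mixing is clear from here.
Tech Overdub starts exactly when Percussion Overdub ends (back-to-back, no overlap); Percussion Overdub is clear from here.
Soloist Rehearsal starts after Tech Overdub ends; Tech Overdub is clear from here.
Chamber Tracking starts before Soloist Rehearsal ends → Soloist Rehearsal and Chamber Tracking overlap.
Tech Take starts after Soloist Rehearsal ends.
Tech Take starts after Chamber Tracking ends.

Chamber Mixing & Percussion Overdub, Chamber Tracking & Soloist Rehearsal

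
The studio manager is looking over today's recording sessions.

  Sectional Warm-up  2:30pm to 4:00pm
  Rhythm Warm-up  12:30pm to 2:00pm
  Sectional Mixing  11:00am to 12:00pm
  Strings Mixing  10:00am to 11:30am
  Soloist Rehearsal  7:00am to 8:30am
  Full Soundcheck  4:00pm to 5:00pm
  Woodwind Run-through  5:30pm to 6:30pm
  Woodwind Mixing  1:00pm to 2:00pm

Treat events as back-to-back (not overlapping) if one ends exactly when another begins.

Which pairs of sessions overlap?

Check each pair: they overlap iff neither finishes before the other starts.
Sorted by start: Soloist Rehearsal, Strings Mixing, Sectional Mixing, Rhythm Warm-up, Woodwind Mixing, Sectional Warm-up, Full Soundcheck, Woodwind Run-through.
Strings Mixing starts after Soloist Rehearsal ends, so nothing later overlaps Soloist Rehearsal either.
Sectional Mixing starts before Strings Mixing ends → Strings Mixing and Sectional Mixing overlap.
Rhythm Warm-up starts after Strings Mixing ends, so nothing later overlaps Strings Mixing either.
Rhythm Warm-up starts after Sectional Mixing ends, so nothing later overlaps Sectional Mixing either.
Woodwind Mixing starts before Rhythm Warm-up ends → Rhythm Warm-up and Woodwind Mixing overlap.
Sectional Warm-up starts after Rhythm Warm-up ends, so nothing later overlaps Rhythm Warm-up either.
Sectional Warm-up starts after Woodwind Mixing ends, so nothing later overlaps Woodwind Mixing either.
Full Soundcheck starts exactly when Sectional Warm-up ends (back-to-back, no overlap), so nothing later overlaps Sectional Warm-up either.
Woodwind Run-through starts after Full Soundcheck ends.

Rhythm Warm-up & Woodwind Mixing, Sectional Mixing & Strings Mixing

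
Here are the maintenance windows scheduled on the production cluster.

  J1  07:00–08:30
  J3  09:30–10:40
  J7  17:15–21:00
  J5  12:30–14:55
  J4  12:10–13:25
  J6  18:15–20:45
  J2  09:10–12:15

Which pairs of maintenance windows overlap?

J2 & J3, J2 & J4, J4 & J5, J6 & J7

Sorted by start: J1, J2, J3, J4, J5, J7, J6.
J2 starts after J1 ends, so nothing later overlaps J1 either.
J3 starts before J2 ends → J2 and J3 overlap.
J4 starts before J2 ends → J2 and J4 overlap.
J5 starts after J2 ends, so nothing later overlaps J2 either.
J4 starts after J3 ends, so nothing later overlaps J3 either.
J5 starts before J4 ends → J4 and J5 overlap.
J7 starts after J4 ends, so nothing later overlaps J4 either.
J7 starts after J5 ends, so nothing later overlaps J5 either.
J6 starts before J7 ends → J7 and J6 overlap.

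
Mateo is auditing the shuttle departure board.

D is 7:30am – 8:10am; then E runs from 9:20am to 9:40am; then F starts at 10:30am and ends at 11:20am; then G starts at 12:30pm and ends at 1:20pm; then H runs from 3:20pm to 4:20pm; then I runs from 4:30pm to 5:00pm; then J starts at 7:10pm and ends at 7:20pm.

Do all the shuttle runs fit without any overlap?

Sorted by start: D, E, F, G, H, I, J.
E starts after D ends; D is clear from here.
F starts after E ends; E is clear from here.
G starts after F ends; F is clear from here.
H starts after G ends; G is clear from here.
I starts after H ends; H is clear from here.
J starts after I ends.
Every pair is clear; the schedule has no overlaps.

Yes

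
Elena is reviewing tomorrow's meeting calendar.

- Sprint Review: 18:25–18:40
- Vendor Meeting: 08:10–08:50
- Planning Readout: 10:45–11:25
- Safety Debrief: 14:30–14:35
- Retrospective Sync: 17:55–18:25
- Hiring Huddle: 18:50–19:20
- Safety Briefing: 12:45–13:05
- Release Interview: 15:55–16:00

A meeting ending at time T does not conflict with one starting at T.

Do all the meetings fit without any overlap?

Yes

Check each pair: they overlap iff neither finishes before the other starts.
Sorted by start: Vendor Meeting, Planning Readout, Safety Briefing, Safety Debrief, Release Interview, Retrospective Sync, Sprint Review, Hiring Huddle.
Planning Readout starts after Vendor Meeting ends, so Vendor Meeting has no further overlaps.
Safety Briefing starts after Planning Readout ends, so Planning Readout has no further overlaps.
Safety Debrief starts after Safety Briefing ends, so Safety Briefing has no further overlaps.
Release Interview starts after Safety Debrief ends, so Safety Debrief has no further overlaps.
Retrospective Sync starts after Release Interview ends, so Release Interview has no further overlaps.
Sprint Review starts exactly when Retrospective Sync ends (back-to-back, no overlap), so Retrospective Sync has no further overlaps.
Hiring Huddle starts after Sprint Review ends.
Every pair is clear; the schedule has no overlaps.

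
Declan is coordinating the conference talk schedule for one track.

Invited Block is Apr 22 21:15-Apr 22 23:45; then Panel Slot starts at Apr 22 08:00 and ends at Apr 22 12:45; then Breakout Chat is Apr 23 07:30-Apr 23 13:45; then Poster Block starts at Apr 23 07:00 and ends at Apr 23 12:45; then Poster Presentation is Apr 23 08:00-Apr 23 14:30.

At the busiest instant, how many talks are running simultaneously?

Sort all start/end points and keep a running count:
Apr 22 08:00 start Panel Slot → 1
Apr 22 12:45 end Panel Slot → 0
Apr 22 21:15 start Invited Block → 1
Apr 22 23:45 end Invited Block → 0
Apr 23 07:00 start Poster Block → 1
Apr 23 07:30 start Breakout Chat → 2
Apr 23 08:00 start Poster Presentation → 3
Apr 23 12:45 end Poster Block → 2
Apr 23 13:45 end Breakout Chat → 1
Apr 23 14:30 end Poster Presentation → 0
Peak is 3, at Apr 23 08:00 (Breakout Chat, Poster Block, Poster Presentation).

3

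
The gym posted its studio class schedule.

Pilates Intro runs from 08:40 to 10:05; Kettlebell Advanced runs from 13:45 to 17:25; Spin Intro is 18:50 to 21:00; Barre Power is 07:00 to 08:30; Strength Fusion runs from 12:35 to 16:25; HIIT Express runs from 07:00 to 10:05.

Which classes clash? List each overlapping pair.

Two intervals overlap when each starts before the other ends.
Sorted by start: Barre Power, HIIT Express, Pilates Intro, Strength Fusion, Kettlebell Advanced, Spin Intro.
HIIT Express starts before Barre Power ends → Barre Power and HIIT Express overlap.
Pilates Intro starts after Barre Power ends, so Barre Power has no further overlaps.
Pilates Intro starts before HIIT Express ends → HIIT Express and Pilates Intro overlap.
Strength Fusion starts after HIIT Express ends, so HIIT Express has no further overlaps.
Strength Fusion starts after Pilates Intro ends, so Pilates Intro has no further overlaps.
Kettlebell Advanced starts before Strength Fusion ends → Strength Fusion and Kettlebell Advanced overlap.
Spin Intro starts after Strength Fusion ends.
Spin Intro starts after Kettlebell Advanced ends.

Barre Power & HIIT Express, HIIT Express & Pilates Intro, Kettlebell Advanced & Strength Fusion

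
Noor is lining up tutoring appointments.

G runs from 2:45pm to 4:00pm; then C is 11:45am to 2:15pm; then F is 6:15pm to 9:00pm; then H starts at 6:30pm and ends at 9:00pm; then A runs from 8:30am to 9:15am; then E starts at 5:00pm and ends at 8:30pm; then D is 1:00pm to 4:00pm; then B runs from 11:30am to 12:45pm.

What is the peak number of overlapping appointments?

Walk through starts and ends in time order (an end at T is processed before a start at T):
8:30am start A → 1
9:15am end A → 0
11:30am start B → 1
11:45am start C → 2
12:45pm end B → 1
1:00pm start D → 2
2:15pm end C → 1
2:45pm start G → 2
4:00pm end D → 1
4:00pm end G → 0
5:00pm start E → 1
6:15pm start F → 2
6:30pm start H → 3
8:30pm end E → 2
9:00pm end F → 1
9:00pm end H → 0
Peak is 3, at 6:30pm (E, F, H).

3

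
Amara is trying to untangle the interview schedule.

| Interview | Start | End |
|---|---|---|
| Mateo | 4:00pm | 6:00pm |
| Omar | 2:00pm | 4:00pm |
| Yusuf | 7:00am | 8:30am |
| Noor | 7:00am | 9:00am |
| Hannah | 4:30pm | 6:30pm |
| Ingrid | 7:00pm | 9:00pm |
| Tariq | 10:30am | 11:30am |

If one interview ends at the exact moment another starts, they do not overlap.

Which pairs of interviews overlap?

Hannah & Mateo, Noor & Yusuf

Sorted by start: Yusuf, Noor, Tariq, Omar, Mateo, Hannah, Ingrid.
Noor starts before Yusuf ends → Yusuf and Noor overlap.
Tariq starts after Yusuf ends, so nothing later overlaps Yusuf either.
Tariq starts after Noor ends, so nothing later overlaps Noor either.
Omar starts after Tariq ends, so nothing later overlaps Tariq either.
Mateo starts exactly when Omar ends (back-to-back, no overlap), so nothing later overlaps Omar either.
Hannah starts before Mateo ends → Mateo and Hannah overlap.
Ingrid starts after Mateo ends.
Ingrid starts after Hannah ends.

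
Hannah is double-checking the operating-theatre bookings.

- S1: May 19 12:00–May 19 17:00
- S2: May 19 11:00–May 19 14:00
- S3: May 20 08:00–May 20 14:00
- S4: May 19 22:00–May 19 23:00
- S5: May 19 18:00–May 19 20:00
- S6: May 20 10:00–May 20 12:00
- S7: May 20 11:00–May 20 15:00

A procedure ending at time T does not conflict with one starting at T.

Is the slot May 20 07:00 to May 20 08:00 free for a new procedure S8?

Yes — the slot is free

S2: ends May 19 14:00 at or before S8 starts May 20 07:00 → clear.
S1: ends May 19 17:00 at or before S8 starts May 20 07:00 → clear.
S5: ends May 19 20:00 at or before S8 starts May 20 07:00 → clear.
S4: ends May 19 23:00 at or before S8 starts May 20 07:00 → clear.
S3: starts May 20 08:00 at or after S8 ends May 20 08:00 → clear.
S6: starts May 20 10:00 at or after S8 ends May 20 08:00 → clear.
S7: starts May 20 11:00 at or after S8 ends May 20 08:00 → clear.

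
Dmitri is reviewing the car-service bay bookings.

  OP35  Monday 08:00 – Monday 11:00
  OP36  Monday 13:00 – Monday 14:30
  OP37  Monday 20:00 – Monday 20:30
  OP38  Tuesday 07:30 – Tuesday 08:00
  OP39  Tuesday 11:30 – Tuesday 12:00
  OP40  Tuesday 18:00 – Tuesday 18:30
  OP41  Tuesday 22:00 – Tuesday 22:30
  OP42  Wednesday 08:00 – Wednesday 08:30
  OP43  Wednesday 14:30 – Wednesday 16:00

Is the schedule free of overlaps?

Yes

Check each pair: they overlap iff neither finishes before the other starts.
Sorted by start: OP35, OP36, OP37, OP38, OP39, OP40, OP41, OP42, OP43.
OP36 starts after OP35 ends — done with OP35.
OP37 starts after OP36 ends — done with OP36.
OP38 starts after OP37 ends — done with OP37.
OP39 starts after OP38 ends — done with OP38.
OP40 starts after OP39 ends — done with OP39.
OP41 starts after OP40 ends — done with OP40.
OP42 starts after OP41 ends — done with OP41.
OP43 starts after OP42 ends.
Every pair is clear; the schedule has no overlaps.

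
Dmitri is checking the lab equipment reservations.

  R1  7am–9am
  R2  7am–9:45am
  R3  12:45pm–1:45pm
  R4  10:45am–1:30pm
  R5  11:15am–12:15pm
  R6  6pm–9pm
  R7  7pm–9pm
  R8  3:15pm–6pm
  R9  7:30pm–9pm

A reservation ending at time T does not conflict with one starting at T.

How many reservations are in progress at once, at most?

Walk through starts and ends in time order (an end at T is processed before a start at T):
7am start R1 → 1
7am start R2 → 2
9am end R1 → 1
9:45am end R2 → 0
10:45am start R4 → 1
11:15am start R5 → 2
12:15pm end R5 → 1
12:45pm start R3 → 2
1:30pm end R4 → 1
1:45pm end R3 → 0
3:15pm start R8 → 1
6pm end R8 → 0
6pm start R6 → 1
7pm start R7 → 2
7:30pm start R9 → 3
9pm end R6 → 2
9pm end R7 → 1
9pm end R9 → 0
Peak is 3, at 7:30pm (R6, R7, R9).

3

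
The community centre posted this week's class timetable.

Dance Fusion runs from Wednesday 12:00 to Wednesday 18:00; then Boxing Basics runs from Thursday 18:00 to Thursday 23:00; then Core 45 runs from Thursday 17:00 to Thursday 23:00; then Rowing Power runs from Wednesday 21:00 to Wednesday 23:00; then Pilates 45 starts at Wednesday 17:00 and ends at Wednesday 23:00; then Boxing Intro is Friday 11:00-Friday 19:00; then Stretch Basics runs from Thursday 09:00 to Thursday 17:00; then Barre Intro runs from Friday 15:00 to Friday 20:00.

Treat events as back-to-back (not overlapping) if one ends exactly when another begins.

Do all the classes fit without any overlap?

Check each pair: they overlap iff neither finishes before the other starts.
Sorted by start: Dance Fusion, Pilates 45, Rowing Power, Stretch Basics, Core 45, Boxing Basics, Boxing Intro, Barre Intro.
Pilates 45 starts before Dance Fusion ends → Dance Fusion and Pilates 45 overlap.
That's a conflict, so the schedule is not conflict-free.

No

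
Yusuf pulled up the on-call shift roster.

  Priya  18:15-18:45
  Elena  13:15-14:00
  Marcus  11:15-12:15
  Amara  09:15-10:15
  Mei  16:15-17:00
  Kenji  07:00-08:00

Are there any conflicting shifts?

Two intervals overlap when each starts before the other ends.
Sorted by start: Kenji, Amara, Marcus, Elena, Mei, Priya.
Amara starts after Kenji ends, so Kenji has no further overlaps.
Marcus starts after Amara ends, so Amara has no further overlaps.
Elena starts after Marcus ends, so Marcus has no further overlaps.
Mei starts after Elena ends, so Elena has no further overlaps.
Priya starts after Mei ends.
Every pair is clear; the schedule has no overlaps.

No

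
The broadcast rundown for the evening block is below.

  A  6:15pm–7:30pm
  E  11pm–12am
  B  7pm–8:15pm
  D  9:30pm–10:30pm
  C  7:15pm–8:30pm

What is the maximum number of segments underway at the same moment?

3

Sort all start/end points and keep a running count:
6:15pm start A → 1
7pm start B → 2
7:15pm start C → 3
7:30pm end A → 2
8:15pm end B → 1
8:30pm end C → 0
9:30pm start D → 1
10:30pm end D → 0
11pm start E → 1
12am end E → 0
Peak is 3, at 7:15pm (A, B, C).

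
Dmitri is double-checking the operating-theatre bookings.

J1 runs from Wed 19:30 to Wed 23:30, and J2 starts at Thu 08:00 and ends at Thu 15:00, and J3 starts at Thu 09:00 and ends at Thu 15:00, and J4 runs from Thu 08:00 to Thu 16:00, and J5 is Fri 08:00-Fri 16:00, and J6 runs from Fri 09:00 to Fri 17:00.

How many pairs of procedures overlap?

4

Sorted by start: J1, J2, J4, J3, J5, J6.
J2 starts after J1 ends, so nothing later overlaps J1 either.
J4 starts before J2 ends → J2 and J4 overlap.
J3 starts before J2 ends → J2 and J3 overlap.
J5 starts after J2 ends, so nothing later overlaps J2 either.
J3 starts before J4 ends → J4 and J3 overlap.
J5 starts after J4 ends, so nothing later overlaps J4 either.
J5 starts after J3 ends, so nothing later overlaps J3 either.
J6 starts before J5 ends → J5 and J6 overlap.
Overlapping pairs: J2 & J3, J2 & J4, J3 & J4, J5 & J6 — 4 in total.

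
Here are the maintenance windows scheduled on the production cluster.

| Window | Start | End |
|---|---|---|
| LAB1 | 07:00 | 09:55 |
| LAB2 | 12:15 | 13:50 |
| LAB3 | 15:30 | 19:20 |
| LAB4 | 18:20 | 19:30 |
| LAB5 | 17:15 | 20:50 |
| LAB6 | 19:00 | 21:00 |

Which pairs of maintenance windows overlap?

Sorted by start: LAB1, LAB2, LAB3, LAB5, LAB4, LAB6.
LAB2 starts after LAB1 ends, so LAB1 has no further overlaps.
LAB3 starts after LAB2 ends, so LAB2 has no further overlaps.
LAB5 starts before LAB3 ends → LAB3 and LAB5 overlap.
LAB4 starts before LAB3 ends → LAB3 and LAB4 overlap.
LAB6 starts before LAB3 ends → LAB3 and LAB6 overlap.
LAB4 starts before LAB5 ends → LAB5 and LAB4 overlap.
LAB6 starts before LAB5 ends → LAB5 and LAB6 overlap.
LAB6 starts before LAB4 ends → LAB4 and LAB6 overlap.

LAB3 & LAB4, LAB3 & LAB5, LAB3 & LAB6, LAB4 & LAB5, LAB4 & LAB6, LAB5 & LAB6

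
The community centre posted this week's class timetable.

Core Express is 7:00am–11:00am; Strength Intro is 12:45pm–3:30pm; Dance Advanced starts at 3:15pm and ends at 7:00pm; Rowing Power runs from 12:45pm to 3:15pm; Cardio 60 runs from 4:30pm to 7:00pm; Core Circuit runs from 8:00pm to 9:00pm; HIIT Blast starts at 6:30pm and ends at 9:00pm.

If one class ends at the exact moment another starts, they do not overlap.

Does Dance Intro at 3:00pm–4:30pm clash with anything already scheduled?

Core Express: ends 11:00am at or before Dance Intro starts 3:00pm → clear.
Strength Intro: starts 12:45pm before Dance Intro ends 4:30pm, and ends 3:30pm after Dance Intro starts 3:00pm → overlap.
Rowing Power: starts 12:45pm before Dance Intro ends 4:30pm, and ends 3:15pm after Dance Intro starts 3:00pm → overlap.
Dance Advanced: starts 3:15pm before Dance Intro ends 4:30pm, and ends 7:00pm after Dance Intro starts 3:00pm → overlap.
Cardio 60: starts 4:30pm at or after Dance Intro ends 4:30pm → clear.
HIIT Blast: starts 6:30pm at or after Dance Intro ends 4:30pm → clear.
Core Circuit: starts 8:00pm at or after Dance Intro ends 4:30pm → clear.
Dance Intro overlaps Strength Intro, Dance Advanced, Rowing Power.

Yes — it overlaps Dance Advanced, Rowing Power, Strength Intro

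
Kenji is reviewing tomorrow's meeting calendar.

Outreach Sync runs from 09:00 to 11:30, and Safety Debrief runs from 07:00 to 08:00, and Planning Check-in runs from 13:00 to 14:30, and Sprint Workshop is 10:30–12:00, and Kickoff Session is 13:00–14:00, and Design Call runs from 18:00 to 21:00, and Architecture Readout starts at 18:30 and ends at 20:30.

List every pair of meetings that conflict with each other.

Two intervals overlap when each starts before the other ends.
Sorted by start: Safety Debrief, Outreach Sync, Sprint Workshop, Planning Check-in, Kickoff Session, Design Call, Architecture Readout.
Outreach Sync starts after Safety Debrief ends, so nothing later overlaps Safety Debrief either.
Sprint Workshop starts before Outreach Sync ends → Outreach Sync and Sprint Workshop overlap.
Planning Check-in starts after Outreach Sync ends, so nothing later overlaps Outreach Sync either.
Planning Check-in starts after Sprint Workshop ends, so nothing later overlaps Sprint Workshop either.
Kickoff Session starts before Planning Check-in ends → Planning Check-in and Kickoff Session overlap.
Design Call starts after Planning Check-in ends, so nothing later overlaps Planning Check-in either.
Design Call starts after Kickoff Session ends, so nothing later overlaps Kickoff Session either.
Architecture Readout starts before Design Call ends → Design Call and Architecture Readout overlap.

Architecture Readout & Design Call, Kickoff Session & Planning Check-in, Outreach Sync & Sprint Workshop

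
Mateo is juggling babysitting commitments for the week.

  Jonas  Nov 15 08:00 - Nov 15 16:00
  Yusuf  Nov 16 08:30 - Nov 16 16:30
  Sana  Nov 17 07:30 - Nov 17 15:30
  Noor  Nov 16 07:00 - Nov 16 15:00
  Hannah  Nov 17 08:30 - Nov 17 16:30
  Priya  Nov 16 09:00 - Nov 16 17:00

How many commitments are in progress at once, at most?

Walk through starts and ends in time order (an end at T is processed before a start at T):
Nov 15 08:00 start Jonas → 1
Nov 15 16:00 end Jonas → 0
Nov 16 07:00 start Noor → 1
Nov 16 08:30 start Yusuf → 2
Nov 16 09:00 start Priya → 3
Nov 16 15:00 end Noor → 2
Nov 16 16:30 end Yusuf → 1
Nov 16 17:00 end Priya → 0
Nov 17 07:30 start Sana → 1
Nov 17 08:30 start Hannah → 2
Nov 17 15:30 end Sana → 1
Nov 17 16:30 end Hannah → 0
Peak is 3, at Nov 16 09:00 (Noor, Priya, Yusuf).

3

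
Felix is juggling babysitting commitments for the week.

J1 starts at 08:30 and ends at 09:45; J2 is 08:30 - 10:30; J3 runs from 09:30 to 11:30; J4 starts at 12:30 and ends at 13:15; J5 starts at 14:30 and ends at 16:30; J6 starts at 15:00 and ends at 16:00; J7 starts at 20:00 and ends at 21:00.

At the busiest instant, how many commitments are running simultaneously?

Sweep the timeline, counting +1 at each start and −1 at each end (ends before starts at a tie):
08:30 start J1 → 1
08:30 start J2 → 2
09:30 start J3 → 3
09:45 end J1 → 2
10:30 end J2 → 1
11:30 end J3 → 0
12:30 start J4 → 1
13:15 end J4 → 0
14:30 start J5 → 1
15:00 start J6 → 2
16:00 end J6 → 1
16:30 end J5 → 0
20:00 start J7 → 1
21:00 end J7 → 0
Peak is 3, at 09:30 (J1, J2, J3).

3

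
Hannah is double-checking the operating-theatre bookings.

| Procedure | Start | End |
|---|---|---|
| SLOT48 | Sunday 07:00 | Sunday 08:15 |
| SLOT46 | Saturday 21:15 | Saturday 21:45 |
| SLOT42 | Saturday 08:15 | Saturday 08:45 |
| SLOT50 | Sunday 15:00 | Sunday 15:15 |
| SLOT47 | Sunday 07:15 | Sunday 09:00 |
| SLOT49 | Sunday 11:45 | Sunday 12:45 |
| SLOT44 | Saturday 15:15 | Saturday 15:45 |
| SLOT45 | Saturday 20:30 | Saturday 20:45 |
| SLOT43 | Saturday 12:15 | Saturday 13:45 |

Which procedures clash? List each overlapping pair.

Sorted by start: SLOT42, SLOT43, SLOT44, SLOT45, SLOT46, SLOT48, SLOT47, SLOT49, SLOT50.
SLOT43 starts after SLOT42 ends, so nothing later overlaps SLOT42 either.
SLOT44 starts after SLOT43 ends, so nothing later overlaps SLOT43 either.
SLOT45 starts after SLOT44 ends, so nothing later overlaps SLOT44 either.
SLOT46 starts after SLOT45 ends, so nothing later overlaps SLOT45 either.
SLOT48 starts after SLOT46 ends, so nothing later overlaps SLOT46 either.
SLOT47 starts before SLOT48 ends → SLOT48 and SLOT47 overlap.
SLOT49 starts after SLOT48 ends, so nothing later overlaps SLOT48 either.
SLOT49 starts after SLOT47 ends, so nothing later overlaps SLOT47 either.
SLOT50 starts after SLOT49 ends.

SLOT47 & SLOT48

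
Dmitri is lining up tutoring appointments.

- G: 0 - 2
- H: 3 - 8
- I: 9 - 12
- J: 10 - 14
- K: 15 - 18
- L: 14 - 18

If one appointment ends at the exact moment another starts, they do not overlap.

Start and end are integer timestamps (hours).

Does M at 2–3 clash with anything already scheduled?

G: ends 2 at or before M starts 2 → clear.
H: starts 3 at or after M ends 3 → clear.
I: starts 9 at or after M ends 3 → clear.
J: starts 10 at or after M ends 3 → clear.
L: starts 14 at or after M ends 3 → clear.
K: starts 15 at or after M ends 3 → clear.

No — it doesn't clash with anything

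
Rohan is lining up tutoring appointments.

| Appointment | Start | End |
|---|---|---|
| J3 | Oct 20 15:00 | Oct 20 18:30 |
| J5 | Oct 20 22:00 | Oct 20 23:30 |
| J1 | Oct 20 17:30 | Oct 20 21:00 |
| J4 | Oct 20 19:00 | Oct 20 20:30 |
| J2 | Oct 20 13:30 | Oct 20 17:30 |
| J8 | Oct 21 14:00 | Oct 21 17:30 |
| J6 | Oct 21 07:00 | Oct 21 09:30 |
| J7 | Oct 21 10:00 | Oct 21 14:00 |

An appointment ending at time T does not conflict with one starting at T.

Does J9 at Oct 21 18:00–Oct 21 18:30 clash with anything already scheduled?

No — it doesn't clash with anything

J2: ends Oct 20 17:30 at or before J9 starts Oct 21 18:00 → clear.
J3: ends Oct 20 18:30 at or before J9 starts Oct 21 18:00 → clear.
J1: ends Oct 20 21:00 at or before J9 starts Oct 21 18:00 → clear.
J4: ends Oct 20 20:30 at or before J9 starts Oct 21 18:00 → clear.
J5: ends Oct 20 23:30 at or before J9 starts Oct 21 18:00 → clear.
J6: ends Oct 21 09:30 at or before J9 starts Oct 21 18:00 → clear.
J7: ends Oct 21 14:00 at or before J9 starts Oct 21 18:00 → clear.
J8: ends Oct 21 17:30 at or before J9 starts Oct 21 18:00 → clear.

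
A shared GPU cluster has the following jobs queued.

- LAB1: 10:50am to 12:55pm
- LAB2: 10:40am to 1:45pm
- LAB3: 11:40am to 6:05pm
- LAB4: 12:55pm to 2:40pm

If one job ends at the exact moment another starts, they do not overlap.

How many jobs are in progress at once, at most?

Sort all start/end points and keep a running count:
10:40am start LAB2 → 1
10:50am start LAB1 → 2
11:40am start LAB3 → 3
12:55pm end LAB1 → 2
12:55pm start LAB4 → 3
1:45pm end LAB2 → 2
2:40pm end LAB4 → 1
6:05pm end LAB3 → 0
Peak is 3, at 11:40am (LAB1, LAB2, LAB3).

3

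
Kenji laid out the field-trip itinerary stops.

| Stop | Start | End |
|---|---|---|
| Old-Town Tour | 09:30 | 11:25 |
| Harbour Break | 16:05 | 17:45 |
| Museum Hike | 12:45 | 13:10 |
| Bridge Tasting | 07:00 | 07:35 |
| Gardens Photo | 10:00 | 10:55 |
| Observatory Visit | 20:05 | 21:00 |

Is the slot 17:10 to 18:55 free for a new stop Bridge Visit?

Bridge Tasting: ends 07:35 at or before Bridge Visit starts 17:10 → clear.
Old-Town Tour: ends 11:25 at or before Bridge Visit starts 17:10 → clear.
Gardens Photo: ends 10:55 at or before Bridge Visit starts 17:10 → clear.
Museum Hike: ends 13:10 at or before Bridge Visit starts 17:10 → clear.
Harbour Break: starts 16:05 before Bridge Visit ends 18:55, and ends 17:45 after Bridge Visit starts 17:10 → overlap.
Observatory Visit: starts 20:05 at or after Bridge Visit ends 18:55 → clear.
Bridge Visit overlaps Harbour Break.

No — it overlaps Harbour Break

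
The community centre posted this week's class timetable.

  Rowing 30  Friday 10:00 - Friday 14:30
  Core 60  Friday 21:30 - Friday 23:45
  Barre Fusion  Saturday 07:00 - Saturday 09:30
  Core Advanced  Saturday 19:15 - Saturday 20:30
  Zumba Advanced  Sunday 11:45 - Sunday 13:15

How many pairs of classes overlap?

0

Check each pair: they overlap iff neither finishes before the other starts.
Sorted by start: Rowing 30, Core 60, Barre Fusion, Core Advanced, Zumba Advanced.
Core 60 starts after Rowing 30 ends, so nothing later overlaps Rowing 30 either.
Barre Fusion starts after Core 60 ends, so nothing later overlaps Core 60 either.
Core Advanced starts after Barre Fusion ends, so nothing later overlaps Barre Fusion either.
Zumba Advanced starts after Core Advanced ends.
No pair overlaps.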